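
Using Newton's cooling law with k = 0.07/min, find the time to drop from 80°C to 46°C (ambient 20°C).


From T(t) = T_a + (T₀ - T_a)e^(-kt), set T(t) = 46:
(46 - 20) / (80 - 20) = e^(-0.07t), so t = -ln(0.433)/0.07 ≈ 11.9 minutes.


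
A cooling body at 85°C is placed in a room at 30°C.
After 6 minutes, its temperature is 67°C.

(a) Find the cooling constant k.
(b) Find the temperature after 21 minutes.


Newton's law: T(t) = T_a + (T₀ - T_a)e^(-kt).
(a) Use T(6) = 67: (67 - 30)/(85 - 30) = e^(-k·6), so k = -ln(0.673)/6 ≈ 0.0661.
(b) Apply k to t = 21: T(21) = 30 + (55)e^(-1.387) ≈ 43.7°C.


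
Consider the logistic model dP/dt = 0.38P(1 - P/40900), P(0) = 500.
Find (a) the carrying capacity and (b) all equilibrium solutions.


Logistic ODE dP/dt = 0.38P(1 - P/40900) has equilibria where dP/dt = 0, i.e. P = 0 or P = 40900.
The coefficient (1 - P/K) = 0 when P = K, identifying K = 40900 as the carrying capacity.
(a) K = 40900; (b) equilibria P = 0 and P = 40900.


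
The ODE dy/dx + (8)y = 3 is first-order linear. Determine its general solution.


P(x) = 8, Q(x) = 3; integrating factor μ = e^(8x).
(μ y)' = 3e^(8x) ⇒ μ y = (3/8)e^(8x) + C.
Divide by μ: y = 3/8 + Ce^(-8x).


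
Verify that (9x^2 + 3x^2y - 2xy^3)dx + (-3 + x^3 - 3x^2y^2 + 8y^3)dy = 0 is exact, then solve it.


Check exactness: ∂M/∂y = 3x^2 - 6xy^2 and ∂N/∂x = 3x^2 - 6xy^2; equal, so the equation is exact.
Integrate M with respect to x (treating y as constant): ∫M dx = 3x^3 + x^3y - x^2y^3 + h(y).
Differentiate w.r.t. y and set equal to N: the x-dependent terms already match, leaving h'(y) = -3 + 8y^3. Integrate: h(y) = -3y + 2y^4.
So F(x,y) = 3x^3 - 3y + x^3y - x^2y^3 + 2y^4.
General solution: 3x^3 - 3y + x^3y - x^2y^3 + 2y^4 = C.


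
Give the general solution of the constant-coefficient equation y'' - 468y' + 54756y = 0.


Characteristic equation: r² - 468r + 54756 = 0, i.e. (r - 234)² = 0.
Repeated root r = 234; include an x factor for the second linearly independent solution.
General solution: y = (C₁ + C₂x)e^(234x).


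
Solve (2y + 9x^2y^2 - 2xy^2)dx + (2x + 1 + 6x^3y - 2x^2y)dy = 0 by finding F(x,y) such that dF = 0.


Check exactness: ∂M/∂y = 2 + 18x^2y - 4xy and ∂N/∂x = 2 + 18x^2y - 4xy; equal, so the equation is exact.
Integrate M with respect to x (treating y as constant): ∫M dx = 2xy + 3x^3y^2 - x^2y^2 + h(y).
Differentiate w.r.t. y and set equal to N: the x-dependent terms already match, leaving h'(y) = 1. Integrate: h(y) = y.
So F(x,y) = 2xy + y + 3x^3y^2 - x^2y^2.
General solution: 2xy + y + 3x^3y^2 - x^2y^2 = C.


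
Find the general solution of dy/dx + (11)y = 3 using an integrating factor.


P(x) = 11, Q(x) = 3; integrating factor μ = e^(11x).
(μ y)' = 3e^(11x) ⇒ μ y = (3/11)e^(11x) + C.
Divide by μ: y = 3/11 + Ce^(-11x).


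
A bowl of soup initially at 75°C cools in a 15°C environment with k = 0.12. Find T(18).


Newton's law: dT/dt = -k(T - T_a) has solution T(t) = T_a + (T₀ - T_a)e^(-kt).
Plug in T_a = 15, T₀ = 75, k = 0.12, t = 18: T(18) = 15 + (60)e^(-2.16) ≈ 21.9°C.


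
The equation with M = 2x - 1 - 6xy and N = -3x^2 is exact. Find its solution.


Check exactness: ∂M/∂y = -6x and ∂N/∂x = -6x; equal, so the equation is exact.
Integrate M with respect to x (treating y as constant): ∫M dx = x^2 - x - 3x^2y + h(y).
Differentiate w.r.t. y and set equal to N: all terms match, so h'(y) = 0 and h is a constant absorbed into C.
General solution: x^2 - x - 3x^2y = C.


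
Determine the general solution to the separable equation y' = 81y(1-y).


Separate: dy/[y(1-y)] = 81 dx.
Partial fractions: 1/[y(1-y)] = 1/y + 1/(1-y).
Integrate: ln|y/(1-y)| = 81x + C₀.
Solve for y: y = 1/(1 + Ce^(-81x)).


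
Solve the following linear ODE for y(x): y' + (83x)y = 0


P(x) = 83x ⇒ μ = e^((83/2)x²).
Q(x) = 0 so μ y is constant: y = Ce^(-(83/2)x²).


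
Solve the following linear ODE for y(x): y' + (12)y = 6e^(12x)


P(x) = 12 ⇒ μ = e^(12x).
(μ y)' = 6e^(24x) ⇒ μ y = (6/24)e^(24x) + C.
Divide by μ: y = (1/4)e^(12x) + Ce^(-12x).


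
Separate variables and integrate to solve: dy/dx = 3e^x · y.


Separate variables: dy/y = 3e^x dx.
Integrate: ln|y| = 3e^x + C₀.
Exponentiate: y = Ce^(3e^x).


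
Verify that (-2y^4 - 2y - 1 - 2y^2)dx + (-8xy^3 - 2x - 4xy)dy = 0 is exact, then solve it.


Check exactness: ∂M/∂y = -8y^3 - 2 - 4y and ∂N/∂x = -8y^3 - 2 - 4y; equal, so the equation is exact.
Integrate M with respect to x (treating y as constant): ∫M dx = -2xy^4 - 2xy - x - 2xy^2 + h(y).
Differentiate w.r.t. y and set equal to N: all terms match, so h'(y) = 0 and h is a constant absorbed into C.
General solution: -2xy^4 - 2xy - x - 2xy^2 = C.


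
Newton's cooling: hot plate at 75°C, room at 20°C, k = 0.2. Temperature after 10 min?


Newton's law: dT/dt = -k(T - T_a) has solution T(t) = T_a + (T₀ - T_a)e^(-kt).
Plug in T_a = 20, T₀ = 75, k = 0.2, t = 10: T(10) = 20 + (55)e^(-2.00) ≈ 27.4°C.


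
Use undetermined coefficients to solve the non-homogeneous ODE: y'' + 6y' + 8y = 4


Characteristic roots of r² + 6r + 8 = 0 are -2, -4.
y_h = C₁e^(-2x) + C₂e^(-4x).
Constant forcing; try y_p = A. Then 8A = 4 ⇒ A = 1/2.
General solution: y = C₁e^(-2x) + C₂e^(-4x) + 1/2.


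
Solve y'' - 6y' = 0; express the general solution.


Characteristic equation: r² - 6r = 0.
Factor: (r - 6)(r - 0) = 0 ⇒ r = 6, 0 (distinct real).
General solution: y = C₁e^(6x) + C₂.


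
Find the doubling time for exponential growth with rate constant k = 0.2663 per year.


Exponential growth: P(t) = P₀ e^(0.2663t). Set P(t)/P₀ = 2: e^(0.2663t) = 2.
Solve: t = ln(2)/0.2663 ≈ 2.60 years.


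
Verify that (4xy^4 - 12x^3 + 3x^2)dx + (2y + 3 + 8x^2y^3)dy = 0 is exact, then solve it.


Check exactness: ∂M/∂y = 16xy^3 and ∂N/∂x = 16xy^3; equal, so the equation is exact.
Integrate M with respect to x (treating y as constant): ∫M dx = 2x^2y^4 - 3x^4 + x^3 + h(y).
Differentiate w.r.t. y and set equal to N: the x-dependent terms already match, leaving h'(y) = 2y + 3. Integrate: h(y) = y^2 + 3y.
So F(x,y) = y^2 + 3y + 2x^2y^4 - 3x^4 + x^3.
General solution: y^2 + 3y + 2x^2y^4 - 3x^4 + x^3 = C.


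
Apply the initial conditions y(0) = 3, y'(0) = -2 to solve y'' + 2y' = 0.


Characteristic roots of r² + 2r = 0 are 0, -2.
General solution y = c₁ + c₂ e^(-2x).
Apply y(0) = 3: c₁ + c₂ = 3. Apply y'(0) = -2: 0 c₁ - 2 c₂ = -2.
Solve: c₁ = 2, c₂ = 1.
Particular solution: y = 2 + e^(-2x).


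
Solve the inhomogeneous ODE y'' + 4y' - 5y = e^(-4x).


Characteristic roots of r² + 4r - 5 = 0 are -5, 1.
y_h = C₁e^(-5x) + C₂e^(x).
Forcing exponent -4 is not a characteristic root; try y_p = Ae^(-4x).
Substitute: A·(16 + (4)·-4 + (-5)) = A·-5 = 1, so A = -1/5.
General solution: y = C₁e^(-5x) + C₂e^(x) - (1/5)e^(-4x).


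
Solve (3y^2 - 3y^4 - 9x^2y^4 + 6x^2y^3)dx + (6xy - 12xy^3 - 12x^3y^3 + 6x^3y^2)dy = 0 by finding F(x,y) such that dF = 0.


Check exactness: ∂M/∂y = 6y - 12y^3 - 36x^2y^3 + 18x^2y^2 and ∂N/∂x = 6y - 12y^3 - 36x^2y^3 + 18x^2y^2; equal, so the equation is exact.
Integrate M with respect to x (treating y as constant): ∫M dx = 3xy^2 - 3xy^4 - 3x^3y^4 + 2x^3y^3 + h(y).
Differentiate w.r.t. y and set equal to N: all terms match, so h'(y) = 0 and h is a constant absorbed into C.
General solution: 3xy^2 - 3xy^4 - 3x^3y^4 + 2x^3y^3 = C.


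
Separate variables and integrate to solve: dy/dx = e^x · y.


Separate variables: dy/y = e^x dx.
Integrate: ln|y| = e^x + C₀.
Exponentiate: y = Ce^(e^x).


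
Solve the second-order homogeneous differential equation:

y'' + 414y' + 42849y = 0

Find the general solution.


Characteristic equation: r² + 414r + 42849 = 0, i.e. (r + 207)² = 0.
Repeated root r = -207; include an x factor for the second linearly independent solution.
General solution: y = (C₁ + C₂x)e^(-207x).


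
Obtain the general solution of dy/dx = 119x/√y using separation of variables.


Separate: √y dy = 119x dx.
Integrate: (2/3)y^(3/2) = (119/2)x² + C.


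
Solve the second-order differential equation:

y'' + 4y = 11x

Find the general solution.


Homogeneous: r² + 4 = 0 ⇒ r = ±2i, y_h = C₁cos(2x) + C₂sin(2x).
Polynomial forcing; try y_p = Ax + B. Then y_p'' + 4 y_p = 4(Ax + B) = 11x, so B = 0 and A = 11/4.
General solution: y = C₁cos(2x) + C₂sin(2x) + (11/4)x.


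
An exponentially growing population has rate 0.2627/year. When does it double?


Exponential growth: P(t) = P₀ e^(0.2627t). Set P(t)/P₀ = 2: e^(0.2627t) = 2.
Solve: t = ln(2)/0.2627 ≈ 2.64 years.


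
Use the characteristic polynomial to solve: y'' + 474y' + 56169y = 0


Characteristic equation: r² + 474r + 56169 = 0, i.e. (r + 237)² = 0.
Repeated root r = -237; include an x factor for the second linearly independent solution.
General solution: y = (C₁ + C₂x)e^(-237x).


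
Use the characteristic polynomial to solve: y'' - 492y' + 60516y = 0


Characteristic equation: r² - 492r + 60516 = 0, i.e. (r - 246)² = 0.
Repeated root r = 246; include an x factor for the second linearly independent solution.
General solution: y = (C₁ + C₂x)e^(246x).


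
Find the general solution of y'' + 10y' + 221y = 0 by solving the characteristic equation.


Characteristic equation: r² + 10r + 221 = 0.
Discriminant is negative; roots r = -5 ± 14i (complex conjugate pair).
General solution uses e^(α x)(C₁ cos(β x) + C₂ sin(β x)): y = e^(-5x)(C₁cos(14x) + C₂sin(14x)).


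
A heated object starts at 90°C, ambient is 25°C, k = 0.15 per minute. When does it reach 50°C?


From T(t) = T_a + (T₀ - T_a)e^(-kt), set T(t) = 50:
(50 - 25) / (90 - 25) = e^(-0.15t), so t = -ln(0.385)/0.15 ≈ 6.4 minutes.


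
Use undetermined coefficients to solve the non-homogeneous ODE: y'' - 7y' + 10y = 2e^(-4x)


Characteristic roots of r² - 7r + 10 = 0 are 5, 2.
y_h = C₁e^(5x) + C₂e^(2x).
Forcing exponent -4 is not a characteristic root; try y_p = Ae^(-4x).
Substitute: A·(16 + (-7)·-4 + (10)) = A·54 = 2, so A = 1/27.
General solution: y = C₁e^(5x) + C₂e^(2x) + (1/27)e^(-4x).


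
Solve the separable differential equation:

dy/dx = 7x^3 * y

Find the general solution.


Separate variables: dy/y = 7x^3 dx.
Integrate: ln|y| = (7/4)x^4 + C₀.
Exponentiate: y = Ce^((7/4)x^4).


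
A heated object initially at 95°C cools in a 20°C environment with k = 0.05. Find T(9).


Newton's law: dT/dt = -k(T - T_a) has solution T(t) = T_a + (T₀ - T_a)e^(-kt).
Plug in T_a = 20, T₀ = 95, k = 0.05, t = 9: T(9) = 20 + (75)e^(-0.45) ≈ 67.8°C.


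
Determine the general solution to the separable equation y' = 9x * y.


Separate variables: dy/y = 9x dx.
Integrate: ln|y| = (9/2)x^2 + C₀.
Exponentiate: y = Ce^((9/2)x^2).


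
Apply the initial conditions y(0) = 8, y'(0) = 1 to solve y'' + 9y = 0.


Characteristic roots of r² + 9 = 0 are ±3i, so y = C₁cos(3x) + C₂sin(3x).
Apply y(0) = 8: C₁ = 8. Differentiate and apply y'(0) = 1: 3·C₂ = 1, so C₂ = 1/3.
Particular solution: y = 8cos(3x) + (1/3)sin(3x).


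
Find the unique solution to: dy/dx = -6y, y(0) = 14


General solution of y' = -6y is y = Ce^(-6x).
Apply y(0) = 14: C = 14.
Particular solution: y = 14e^(-6x).


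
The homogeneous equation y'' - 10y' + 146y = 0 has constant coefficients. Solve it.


Characteristic equation: r² - 10r + 146 = 0.
Discriminant is negative; roots r = 5 ± 11i (complex conjugate pair).
General solution uses e^(α x)(C₁ cos(β x) + C₂ sin(β x)): y = e^(5x)(C₁cos(11x) + C₂sin(11x)).


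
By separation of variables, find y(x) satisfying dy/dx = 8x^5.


Integrate both sides with respect to x: y = ∫ 8x^5 dx = (4/3)x^6 + C.


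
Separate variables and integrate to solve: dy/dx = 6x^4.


Integrate both sides with respect to x: y = ∫ 6x^4 dx = (6/5)x^5 + C.


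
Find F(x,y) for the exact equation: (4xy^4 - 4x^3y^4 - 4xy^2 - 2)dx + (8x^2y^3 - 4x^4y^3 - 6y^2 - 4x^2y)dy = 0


Check exactness: ∂M/∂y = 16xy^3 - 16x^3y^3 - 8xy and ∂N/∂x = 16xy^3 - 16x^3y^3 - 8xy; equal, so the equation is exact.
Integrate M with respect to x (treating y as constant): ∫M dx = 2x^2y^4 - x^4y^4 - 2x^2y^2 - 2x + h(y).
Differentiate w.r.t. y and set equal to N: the x-dependent terms already match, leaving h'(y) = -6y^2. Integrate: h(y) = -2y^3.
So F(x,y) = 2x^2y^4 - x^4y^4 - 2y^3 - 2x^2y^2 - 2x.
General solution: 2x^2y^4 - x^4y^4 - 2y^3 - 2x^2y^2 - 2x = C.


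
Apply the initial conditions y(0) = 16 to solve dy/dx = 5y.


General solution of y' = 5y is y = Ce^(5x).
Apply y(0) = 16: C = 16.
Particular solution: y = 16e^(5x).


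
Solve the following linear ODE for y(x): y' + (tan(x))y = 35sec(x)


P(x) = tan(x) ⇒ μ = e^(∫tan(x)dx) = sec(x).
(sec(x) y)' = 35sec²(x) ⇒ sec(x) y = 35tan(x) + C.
Multiply by cos(x): y = 35sin(x) + C·cos(x).


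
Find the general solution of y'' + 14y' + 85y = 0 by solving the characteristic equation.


Characteristic equation: r² + 14r + 85 = 0.
Discriminant is negative; roots r = -7 ± 6i (complex conjugate pair).
General solution uses e^(α x)(C₁ cos(β x) + C₂ sin(β x)): y = e^(-7x)(C₁cos(6x) + C₂sin(6x)).


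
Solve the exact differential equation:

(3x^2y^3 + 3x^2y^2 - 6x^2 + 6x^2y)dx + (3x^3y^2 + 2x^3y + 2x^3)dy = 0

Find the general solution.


Check exactness: ∂M/∂y = 9x^2y^2 + 6x^2y + 6x^2 and ∂N/∂x = 9x^2y^2 + 6x^2y + 6x^2; equal, so the equation is exact.
Integrate M with respect to x (treating y as constant): ∫M dx = x^3y^3 + x^3y^2 - 2x^3 + 2x^3y + h(y).
Differentiate w.r.t. y and set equal to N: all terms match, so h'(y) = 0 and h is a constant absorbed into C.
General solution: x^3y^3 + x^3y^2 - 2x^3 + 2x^3y = C.


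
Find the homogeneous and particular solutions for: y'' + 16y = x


Homogeneous: r² + 16 = 0 ⇒ r = ±4i, y_h = C₁cos(4x) + C₂sin(4x).
Polynomial forcing; try y_p = Ax + B. Then y_p'' + 16 y_p = 16(Ax + B) = x, so B = 0 and A = 1/16.
General solution: y = C₁cos(4x) + C₂sin(4x) + (1/16)x.


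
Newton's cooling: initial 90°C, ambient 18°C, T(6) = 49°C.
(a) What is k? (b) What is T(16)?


Newton's law: T(t) = T_a + (T₀ - T_a)e^(-kt).
(a) Use T(6) = 49: (49 - 18)/(90 - 18) = e^(-k·6), so k = -ln(0.431)/6 ≈ 0.1404.
(b) Apply k to t = 16: T(16) = 18 + (72)e^(-2.247) ≈ 25.6°C.


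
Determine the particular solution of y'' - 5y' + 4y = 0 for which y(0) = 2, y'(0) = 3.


Characteristic roots of r² - 5r + 4 = 0 are 4, 1.
General solution y = c₁ e^(4x) + c₂ e^(x).
Apply y(0) = 2: c₁ + c₂ = 2. Apply y'(0) = 3: 4 c₁ + 1 c₂ = 3.
Solve: c₁ = 1/3, c₂ = 5/3.
Particular solution: y = (1/3)e^(4x) + (5/3)e^(x).


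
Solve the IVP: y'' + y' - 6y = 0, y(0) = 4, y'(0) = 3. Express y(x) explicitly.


Characteristic roots of r² + r - 6 = 0 are 2, -3.
General solution y = c₁ e^(2x) + c₂ e^(-3x).
Apply y(0) = 4: c₁ + c₂ = 4. Apply y'(0) = 3: 2 c₁ - 3 c₂ = 3.
Solve: c₁ = 3, c₂ = 1.
Particular solution: y = 3e^(2x) + e^(-3x).


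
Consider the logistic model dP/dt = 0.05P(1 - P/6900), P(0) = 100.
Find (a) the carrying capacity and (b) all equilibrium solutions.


Logistic ODE dP/dt = 0.05P(1 - P/6900) has equilibria where dP/dt = 0, i.e. P = 0 or P = 6900.
The coefficient (1 - P/K) = 0 when P = K, identifying K = 6900 as the carrying capacity.
(a) K = 6900; (b) equilibria P = 0 and P = 6900.


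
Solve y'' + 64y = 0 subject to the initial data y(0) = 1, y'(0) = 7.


Characteristic roots of r² + 64 = 0 are ±8i, so y = C₁cos(8x) + C₂sin(8x).
Apply y(0) = 1: C₁ = 1. Differentiate and apply y'(0) = 7: 8·C₂ = 7, so C₂ = 7/8.
Particular solution: y = cos(8x) + (7/8)sin(8x).


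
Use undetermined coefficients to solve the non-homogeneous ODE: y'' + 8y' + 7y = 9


Characteristic roots of r² + 8r + 7 = 0 are -1, -7.
y_h = C₁e^(-x) + C₂e^(-7x).
Constant forcing; try y_p = A. Then 7A = 9 ⇒ A = 9/7.
General solution: y = C₁e^(-x) + C₂e^(-7x) + 9/7.


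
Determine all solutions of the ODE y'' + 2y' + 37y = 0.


Characteristic equation: r² + 2r + 37 = 0.
Discriminant is negative; roots r = -1 ± 6i (complex conjugate pair).
General solution uses e^(α x)(C₁ cos(β x) + C₂ sin(β x)): y = e^(-x)(C₁cos(6x) + C₂sin(6x)).


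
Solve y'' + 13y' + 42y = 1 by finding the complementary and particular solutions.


Characteristic roots of r² + 13r + 42 = 0 are -6, -7.
y_h = C₁e^(-6x) + C₂e^(-7x).
Constant forcing; try y_p = A. Then 42A = 1 ⇒ A = 1/42.
General solution: y = C₁e^(-6x) + C₂e^(-7x) + 1/42.


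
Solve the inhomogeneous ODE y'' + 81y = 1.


Homogeneous part: r² + 81 = 0 ⇒ r = ±9i, so y_h = C₁cos(9x) + C₂sin(9x).
Try constant y_p = A; plug in: 81A = 1 ⇒ A = 1/81.
General solution: y = C₁cos(9x) + C₂sin(9x) + 1/81.


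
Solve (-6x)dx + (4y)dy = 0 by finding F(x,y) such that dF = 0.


Check exactness: ∂M/∂y = 0 and ∂N/∂x = 0; equal, so the equation is exact.
Integrate M with respect to x (treating y as constant): ∫M dx = -3x^2 + h(y).
Differentiate w.r.t. y and set equal to N: the x-dependent terms already match, leaving h'(y) = 4y. Integrate: h(y) = 2y^2.
So F(x,y) = 2y^2 - 3x^2.
General solution: 2y^2 - 3x^2 = C.


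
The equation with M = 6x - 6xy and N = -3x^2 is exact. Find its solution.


Check exactness: ∂M/∂y = -6x and ∂N/∂x = -6x; equal, so the equation is exact.
Integrate M with respect to x (treating y as constant): ∫M dx = 3x^2 - 3x^2y + h(y).
Differentiate w.r.t. y and set equal to N: all terms match, so h'(y) = 0 and h is a constant absorbed into C.
General solution: 3x^2 - 3x^2y = C.


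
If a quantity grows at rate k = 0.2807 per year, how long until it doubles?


Exponential growth: P(t) = P₀ e^(0.2807t). Set P(t)/P₀ = 2: e^(0.2807t) = 2.
Solve: t = ln(2)/0.2807 ≈ 2.47 years.


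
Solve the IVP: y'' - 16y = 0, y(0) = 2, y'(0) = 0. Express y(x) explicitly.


Characteristic roots of r² - 16 = 0 are 4, -4.
General solution y = c₁ e^(4x) + c₂ e^(-4x).
Apply y(0) = 2: c₁ + c₂ = 2. Apply y'(0) = 0: 4 c₁ - 4 c₂ = 0.
Solve: c₁ = 1, c₂ = 1.
Particular solution: y = e^(4x) + e^(-4x).


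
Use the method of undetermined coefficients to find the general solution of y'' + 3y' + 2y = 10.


Characteristic roots of r² + 3r + 2 = 0 are -1, -2.
y_h = C₁e^(-x) + C₂e^(-2x).
Constant forcing; try y_p = A. Then 2A = 10 ⇒ A = 5.
General solution: y = C₁e^(-x) + C₂e^(-2x) + 5.


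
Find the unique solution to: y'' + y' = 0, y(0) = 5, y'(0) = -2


Characteristic roots of r² + r = 0 are 0, -1.
General solution y = c₁ + c₂ e^(-x).
Apply y(0) = 5: c₁ + c₂ = 5. Apply y'(0) = -2: 0 c₁ - 1 c₂ = -2.
Solve: c₁ = 3, c₂ = 2.
Particular solution: y = 3 + 2e^(-x).


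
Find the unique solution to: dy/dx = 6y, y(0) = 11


General solution of y' = 6y is y = Ce^(6x).
Apply y(0) = 11: C = 11.
Particular solution: y = 11e^(6x).


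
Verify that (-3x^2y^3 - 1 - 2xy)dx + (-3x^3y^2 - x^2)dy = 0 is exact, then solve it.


Check exactness: ∂M/∂y = -9x^2y^2 - 2x and ∂N/∂x = -9x^2y^2 - 2x; equal, so the equation is exact.
Integrate M with respect to x (treating y as constant): ∫M dx = -x^3y^3 - x - x^2y + h(y).
Differentiate w.r.t. y and set equal to N: all terms match, so h'(y) = 0 and h is a constant absorbed into C.
General solution: -x^3y^3 - x - x^2y = C.


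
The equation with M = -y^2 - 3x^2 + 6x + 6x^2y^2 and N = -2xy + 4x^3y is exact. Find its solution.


Check exactness: ∂M/∂y = -2y + 12x^2y and ∂N/∂x = -2y + 12x^2y; equal, so the equation is exact.
Integrate M with respect to x (treating y as constant): ∫M dx = -xy^2 - x^3 + 3x^2 + 2x^3y^2 + h(y).
Differentiate w.r.t. y and set equal to N: all terms match, so h'(y) = 0 and h is a constant absorbed into C.
General solution: -xy^2 - x^3 + 3x^2 + 2x^3y^2 = C.


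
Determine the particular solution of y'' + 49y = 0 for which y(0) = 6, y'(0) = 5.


Characteristic roots of r² + 49 = 0 are ±7i, so y = C₁cos(7x) + C₂sin(7x).
Apply y(0) = 6: C₁ = 6. Differentiate and apply y'(0) = 5: 7·C₂ = 5, so C₂ = 5/7.
Particular solution: y = 6cos(7x) + (5/7)sin(7x).


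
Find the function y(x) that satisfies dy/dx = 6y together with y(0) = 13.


General solution of y' = 6y is y = Ce^(6x).
Apply y(0) = 13: C = 13.
Particular solution: y = 13e^(6x).


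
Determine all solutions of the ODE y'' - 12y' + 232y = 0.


Characteristic equation: r² - 12r + 232 = 0.
Discriminant is negative; roots r = 6 ± 14i (complex conjugate pair).
General solution uses e^(α x)(C₁ cos(β x) + C₂ sin(β x)): y = e^(6x)(C₁cos(14x) + C₂sin(14x)).


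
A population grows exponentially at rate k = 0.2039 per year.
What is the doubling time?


Exponential growth: P(t) = P₀ e^(0.2039t). Set P(t)/P₀ = 2: e^(0.2039t) = 2.
Solve: t = ln(2)/0.2039 ≈ 3.40 years.


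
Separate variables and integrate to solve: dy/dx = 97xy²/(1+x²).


Separate: dy/y² = 97x/(1+x²) dx.
Integrate LHS: ∫ dy/y² = -1/y.
Integrate RHS via u = 1+x²: (97/2)ln(1+x²) + C.
Result: -1/y = (97/2)ln(1+x²) + C.


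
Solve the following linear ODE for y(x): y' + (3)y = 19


P(x) = 3, Q(x) = 19; integrating factor μ = e^(3x).
(μ y)' = 19e^(3x) ⇒ μ y = (19/3)e^(3x) + C.
Divide by μ: y = 19/3 + Ce^(-3x).


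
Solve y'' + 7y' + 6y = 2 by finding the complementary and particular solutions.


Characteristic roots of r² + 7r + 6 = 0 are -6, -1.
y_h = C₁e^(-6x) + C₂e^(-x).
Constant forcing; try y_p = A. Then 6A = 2 ⇒ A = 1/3.
General solution: y = C₁e^(-6x) + C₂e^(-x) + 1/3.


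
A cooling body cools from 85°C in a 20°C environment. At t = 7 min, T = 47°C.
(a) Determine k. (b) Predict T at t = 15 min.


Newton's law: T(t) = T_a + (T₀ - T_a)e^(-kt).
(a) Use T(7) = 47: (47 - 20)/(85 - 20) = e^(-k·7), so k = -ln(0.415)/7 ≈ 0.1255.
(b) Apply k to t = 15: T(15) = 20 + (65)e^(-1.883) ≈ 29.9°C.


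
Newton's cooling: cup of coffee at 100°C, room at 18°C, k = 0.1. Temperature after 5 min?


Newton's law: dT/dt = -k(T - T_a) has solution T(t) = T_a + (T₀ - T_a)e^(-kt).
Plug in T_a = 18, T₀ = 100, k = 0.1, t = 5: T(5) = 18 + (82)e^(-0.50) ≈ 67.7°C.


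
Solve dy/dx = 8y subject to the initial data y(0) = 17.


General solution of y' = 8y is y = Ce^(8x).
Apply y(0) = 17: C = 17.
Particular solution: y = 17e^(8x).


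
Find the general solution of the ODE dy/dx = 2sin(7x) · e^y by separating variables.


Separate: e^(-y) dy = 2sin(7x) dx.
Integrate: -e^(-y) = -(2/7)cos(7x) + C₀.
Rearrange: e^(-y) = (2/7)cos(7x) + C.


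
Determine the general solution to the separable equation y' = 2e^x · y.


Separate variables: dy/y = 2e^x dx.
Integrate: ln|y| = 2e^x + C₀.
Exponentiate: y = Ce^(2e^x).


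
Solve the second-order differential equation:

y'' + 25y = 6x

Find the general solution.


Homogeneous: r² + 25 = 0 ⇒ r = ±5i, y_h = C₁cos(5x) + C₂sin(5x).
Polynomial forcing; try y_p = Ax + B. Then y_p'' + 25 y_p = 25(Ax + B) = 6x, so B = 0 and A = 6/25.
General solution: y = C₁cos(5x) + C₂sin(5x) + (6/25)x.


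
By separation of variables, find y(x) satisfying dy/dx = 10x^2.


Integrate both sides with respect to x: y = ∫ 10x^2 dx = (10/3)x^3 + C.


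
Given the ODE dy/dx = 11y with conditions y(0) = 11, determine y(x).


General solution of y' = 11y is y = Ce^(11x).
Apply y(0) = 11: C = 11.
Particular solution: y = 11e^(11x).


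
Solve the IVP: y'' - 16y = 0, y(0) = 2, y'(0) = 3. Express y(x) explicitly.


Characteristic roots of r² - 16 = 0 are -4, 4.
General solution y = c₁ e^(-4x) + c₂ e^(4x).
Apply y(0) = 2: c₁ + c₂ = 2. Apply y'(0) = 3: -4 c₁ + 4 c₂ = 3.
Solve: c₁ = 5/8, c₂ = 11/8.
Particular solution: y = (5/8)e^(-4x) + (11/8)e^(4x).


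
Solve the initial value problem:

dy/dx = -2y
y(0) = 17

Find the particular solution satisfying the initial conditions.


General solution of y' = -2y is y = Ce^(-2x).
Apply y(0) = 17: C = 17.
Particular solution: y = 17e^(-2x).


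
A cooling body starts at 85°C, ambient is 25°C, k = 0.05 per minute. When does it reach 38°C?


From T(t) = T_a + (T₀ - T_a)e^(-kt), set T(t) = 38:
(38 - 25) / (85 - 25) = e^(-0.05t), so t = -ln(0.217)/0.05 ≈ 30.6 minutes.


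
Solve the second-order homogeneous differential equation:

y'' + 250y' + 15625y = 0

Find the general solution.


Characteristic equation: r² + 250r + 15625 = 0, i.e. (r + 125)² = 0.
Repeated root r = -125; include an x factor for the second linearly independent solution.
General solution: y = (C₁ + C₂x)e^(-125x).


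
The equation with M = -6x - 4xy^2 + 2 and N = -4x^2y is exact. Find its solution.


Check exactness: ∂M/∂y = -8xy and ∂N/∂x = -8xy; equal, so the equation is exact.
Integrate M with respect to x (treating y as constant): ∫M dx = -3x^2 - 2x^2y^2 + 2x + h(y).
Differentiate w.r.t. y and set equal to N: all terms match, so h'(y) = 0 and h is a constant absorbed into C.
General solution: -3x^2 - 2x^2y^2 + 2x = C.


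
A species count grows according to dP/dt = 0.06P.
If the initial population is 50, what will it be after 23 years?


The ODE dP/dt = 0.06P has solution P(t) = P(0)e^(0.06t).
Substitute P(0) = 50 and t = 23: P(23) = 50 e^(1.38) ≈ 199.


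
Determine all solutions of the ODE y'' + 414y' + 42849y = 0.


Characteristic equation: r² + 414r + 42849 = 0, i.e. (r + 207)² = 0.
Repeated root r = -207; include an x factor for the second linearly independent solution.
General solution: y = (C₁ + C₂x)e^(-207x).


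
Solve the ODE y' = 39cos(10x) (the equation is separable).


g(y) = 1, so integrate directly: y = ∫ 39cos(10x) dx = (39/10)sin(10x) + C.


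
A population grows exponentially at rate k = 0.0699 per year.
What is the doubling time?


Exponential growth: P(t) = P₀ e^(0.0699t). Set P(t)/P₀ = 2: e^(0.0699t) = 2.
Solve: t = ln(2)/0.0699 ≈ 9.92 years.


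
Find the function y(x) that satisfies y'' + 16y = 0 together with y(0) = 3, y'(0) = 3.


Characteristic roots of r² + 16 = 0 are ±4i, so y = C₁cos(4x) + C₂sin(4x).
Apply y(0) = 3: C₁ = 3. Differentiate and apply y'(0) = 3: 4·C₂ = 3, so C₂ = 3/4.
Particular solution: y = 3cos(4x) + (3/4)sin(4x).


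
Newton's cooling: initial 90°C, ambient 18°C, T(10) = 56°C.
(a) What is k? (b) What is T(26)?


Newton's law: T(t) = T_a + (T₀ - T_a)e^(-kt).
(a) Use T(10) = 56: (56 - 18)/(90 - 18) = e^(-k·10), so k = -ln(0.528)/10 ≈ 0.0639.
(b) Apply k to t = 26: T(26) = 18 + (72)e^(-1.662) ≈ 31.7°C.


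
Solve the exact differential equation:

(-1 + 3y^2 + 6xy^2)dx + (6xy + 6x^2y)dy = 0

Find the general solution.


Check exactness: ∂M/∂y = 6y + 12xy and ∂N/∂x = 6y + 12xy; equal, so the equation is exact.
Integrate M with respect to x (treating y as constant): ∫M dx = -x + 3xy^2 + 3x^2y^2 + h(y).
Differentiate w.r.t. y and set equal to N: all terms match, so h'(y) = 0 and h is a constant absorbed into C.
General solution: -x + 3xy^2 + 3x^2y^2 = C.


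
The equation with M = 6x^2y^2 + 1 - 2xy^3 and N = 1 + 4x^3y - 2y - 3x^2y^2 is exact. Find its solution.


Check exactness: ∂M/∂y = 12x^2y - 6xy^2 and ∂N/∂x = 12x^2y - 6xy^2; equal, so the equation is exact.
Integrate M with respect to x (treating y as constant): ∫M dx = 2x^3y^2 + x - x^2y^3 + h(y).
Differentiate w.r.t. y and set equal to N: the x-dependent terms already match, leaving h'(y) = 1 - 2y. Integrate: h(y) = y - y^2.
So F(x,y) = y + 2x^3y^2 - y^2 + x - x^2y^3.
General solution: y + 2x^3y^2 - y^2 + x - x^2y^3 = C.


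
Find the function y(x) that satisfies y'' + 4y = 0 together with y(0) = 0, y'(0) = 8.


Characteristic roots of r² + 4 = 0 are ±2i, so y = C₁cos(2x) + C₂sin(2x).
Apply y(0) = 0: C₁ = 0. Differentiate and apply y'(0) = 8: 2·C₂ = 8, so C₂ = 4.
Particular solution: y = 4sin(2x).


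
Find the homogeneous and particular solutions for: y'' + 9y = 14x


Homogeneous: r² + 9 = 0 ⇒ r = ±3i, y_h = C₁cos(3x) + C₂sin(3x).
Polynomial forcing; try y_p = Ax + B. Then y_p'' + 9 y_p = 9(Ax + B) = 14x, so B = 0 and A = 14/9.
General solution: y = C₁cos(3x) + C₂sin(3x) + (14/9)x.


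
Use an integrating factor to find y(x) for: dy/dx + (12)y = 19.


P(x) = 12, Q(x) = 19; integrating factor μ = e^(12x).
(μ y)' = 19e^(12x) ⇒ μ y = (19/12)e^(12x) + C.
Divide by μ: y = 19/12 + Ce^(-12x).


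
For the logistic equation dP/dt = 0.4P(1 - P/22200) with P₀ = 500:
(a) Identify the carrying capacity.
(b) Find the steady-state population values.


Logistic ODE dP/dt = 0.4P(1 - P/22200) has equilibria where dP/dt = 0, i.e. P = 0 or P = 22200.
The coefficient (1 - P/K) = 0 when P = K, identifying K = 22200 as the carrying capacity.
(a) K = 22200; (b) equilibria P = 0 and P = 22200.


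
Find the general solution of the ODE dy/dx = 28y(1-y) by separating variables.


Separate: dy/[y(1-y)] = 28 dx.
Partial fractions: 1/[y(1-y)] = 1/y + 1/(1-y).
Integrate: ln|y/(1-y)| = 28x + C₀.
Solve for y: y = 1/(1 + Ce^(-28x)).


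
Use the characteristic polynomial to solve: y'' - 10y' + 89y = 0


Characteristic equation: r² - 10r + 89 = 0.
Discriminant is negative; roots r = 5 ± 8i (complex conjugate pair).
General solution uses e^(α x)(C₁ cos(β x) + C₂ sin(β x)): y = e^(5x)(C₁cos(8x) + C₂sin(8x)).


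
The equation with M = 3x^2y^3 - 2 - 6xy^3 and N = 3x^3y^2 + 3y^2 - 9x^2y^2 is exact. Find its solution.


Check exactness: ∂M/∂y = 9x^2y^2 - 18xy^2 and ∂N/∂x = 9x^2y^2 - 18xy^2; equal, so the equation is exact.
Integrate M with respect to x (treating y as constant): ∫M dx = x^3y^3 - 2x - 3x^2y^3 + h(y).
Differentiate w.r.t. y and set equal to N: the x-dependent terms already match, leaving h'(y) = 3y^2. Integrate: h(y) = y^3.
So F(x,y) = x^3y^3 + y^3 - 2x - 3x^2y^3.
General solution: x^3y^3 + y^3 - 2x - 3x^2y^3 = C.


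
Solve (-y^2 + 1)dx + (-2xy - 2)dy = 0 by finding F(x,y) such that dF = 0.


Check exactness: ∂M/∂y = -2y and ∂N/∂x = -2y; equal, so the equation is exact.
Integrate M with respect to x (treating y as constant): ∫M dx = -xy^2 + x + h(y).
Differentiate w.r.t. y and set equal to N: the x-dependent terms already match, leaving h'(y) = -2. Integrate: h(y) = -2y.
So F(x,y) = -xy^2 - 2y + x.
General solution: -xy^2 - 2y + x = C.


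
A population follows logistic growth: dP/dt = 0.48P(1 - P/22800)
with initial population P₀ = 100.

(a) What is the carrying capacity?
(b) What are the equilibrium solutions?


Logistic ODE dP/dt = 0.48P(1 - P/22800) has equilibria where dP/dt = 0, i.e. P = 0 or P = 22800.
The coefficient (1 - P/K) = 0 when P = K, identifying K = 22800 as the carrying capacity.
(a) K = 22800; (b) equilibria P = 0 and P = 22800.


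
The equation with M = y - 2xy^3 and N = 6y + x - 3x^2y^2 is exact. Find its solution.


Check exactness: ∂M/∂y = 1 - 6xy^2 and ∂N/∂x = 1 - 6xy^2; equal, so the equation is exact.
Integrate M with respect to x (treating y as constant): ∫M dx = xy - x^2y^3 + h(y).
Differentiate w.r.t. y and set equal to N: the x-dependent terms already match, leaving h'(y) = 6y. Integrate: h(y) = 3y^2.
So F(x,y) = 3y^2 + xy - x^2y^3.
General solution: 3y^2 + xy - x^2y^3 = C.


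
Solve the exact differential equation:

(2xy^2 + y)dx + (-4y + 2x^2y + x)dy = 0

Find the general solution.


Check exactness: ∂M/∂y = 4xy + 1 and ∂N/∂x = 4xy + 1; equal, so the equation is exact.
Integrate M with respect to x (treating y as constant): ∫M dx = x^2y^2 + xy + h(y).
Differentiate w.r.t. y and set equal to N: the x-dependent terms already match, leaving h'(y) = -4y. Integrate: h(y) = -2y^2.
So F(x,y) = -2y^2 + x^2y^2 + xy.
General solution: -2y^2 + x^2y^2 + xy = C.


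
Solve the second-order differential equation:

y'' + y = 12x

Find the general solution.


Homogeneous: r² + 1 = 0 ⇒ r = ±1i, y_h = C₁cos(x) + C₂sin(x).
Polynomial forcing; try y_p = Ax + B. Then y_p'' + 1 y_p = 1(Ax + B) = 12x, so B = 0 and A = 12.
General solution: y = C₁cos(x) + C₂sin(x) + 12x.


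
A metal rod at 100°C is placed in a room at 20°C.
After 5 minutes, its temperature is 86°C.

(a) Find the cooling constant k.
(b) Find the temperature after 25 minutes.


Newton's law: T(t) = T_a + (T₀ - T_a)e^(-kt).
(a) Use T(5) = 86: (86 - 20)/(100 - 20) = e^(-k·5), so k = -ln(0.825)/5 ≈ 0.0385.
(b) Apply k to t = 25: T(25) = 20 + (80)e^(-0.962) ≈ 50.6°C.


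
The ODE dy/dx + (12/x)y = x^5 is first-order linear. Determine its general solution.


P(x) = 12/x ⇒ μ = x^12.
(x^12 y)' = x^17 ⇒ x^12 y = x^18/(18) + C.
Solve for y: y = (1/18)x^6 + C/x^12.


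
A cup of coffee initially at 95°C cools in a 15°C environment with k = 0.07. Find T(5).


Newton's law: dT/dt = -k(T - T_a) has solution T(t) = T_a + (T₀ - T_a)e^(-kt).
Plug in T_a = 15, T₀ = 95, k = 0.07, t = 5: T(5) = 15 + (80)e^(-0.35) ≈ 71.4°C.


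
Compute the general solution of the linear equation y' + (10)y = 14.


P(x) = 10, Q(x) = 14; integrating factor μ = e^(10x).
(μ y)' = 14e^(10x) ⇒ μ y = (7/5)e^(10x) + C.
Divide by μ: y = 7/5 + Ce^(-10x).


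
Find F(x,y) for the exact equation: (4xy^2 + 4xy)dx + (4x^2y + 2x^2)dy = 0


Check exactness: ∂M/∂y = 8xy + 4x and ∂N/∂x = 8xy + 4x; equal, so the equation is exact.
Integrate M with respect to x (treating y as constant): ∫M dx = 2x^2y^2 + 2x^2y + h(y).
Differentiate w.r.t. y and set equal to N: all terms match, so h'(y) = 0 and h is a constant absorbed into C.
General solution: 2x^2y^2 + 2x^2y = C.


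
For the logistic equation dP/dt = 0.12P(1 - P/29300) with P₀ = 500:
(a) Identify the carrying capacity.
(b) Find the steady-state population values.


Logistic ODE dP/dt = 0.12P(1 - P/29300) has equilibria where dP/dt = 0, i.e. P = 0 or P = 29300.
The coefficient (1 - P/K) = 0 when P = K, identifying K = 29300 as the carrying capacity.
(a) K = 29300; (b) equilibria P = 0 and P = 29300.


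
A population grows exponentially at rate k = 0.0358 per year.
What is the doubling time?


Exponential growth: P(t) = P₀ e^(0.0358t). Set P(t)/P₀ = 2: e^(0.0358t) = 2.
Solve: t = ln(2)/0.0358 ≈ 19.36 years.


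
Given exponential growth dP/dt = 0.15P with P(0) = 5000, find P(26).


The ODE dP/dt = 0.15P has solution P(t) = P(0)e^(0.15t).
Substitute P(0) = 5000 and t = 26: P(26) = 5000 e^(3.90) ≈ 247012.


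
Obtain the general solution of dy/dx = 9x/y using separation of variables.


Separate variables: y dy = 9x dx.
Integrate both sides: y²/2 = (9/2)x^2 + C₀.
Multiply by 2: y² = 9x^2 + C.


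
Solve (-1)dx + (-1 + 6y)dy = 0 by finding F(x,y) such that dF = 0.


Check exactness: ∂M/∂y = 0 and ∂N/∂x = 0; equal, so the equation is exact.
Integrate M with respect to x (treating y as constant): ∫M dx = -x + h(y).
Differentiate w.r.t. y and set equal to N: the x-dependent terms already match, leaving h'(y) = -1 + 6y. Integrate: h(y) = -y + 3y^2.
So F(x,y) = -x - y + 3y^2.
General solution: -x - y + 3y^2 = C.


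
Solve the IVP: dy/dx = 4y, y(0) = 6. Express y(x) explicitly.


General solution of y' = 4y is y = Ce^(4x).
Apply y(0) = 6: C = 6.
Particular solution: y = 6e^(4x).


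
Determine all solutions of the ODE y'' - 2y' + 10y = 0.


Characteristic equation: r² - 2r + 10 = 0.
Discriminant is negative; roots r = 1 ± 3i (complex conjugate pair).
General solution uses e^(α x)(C₁ cos(β x) + C₂ sin(β x)): y = e^(x)(C₁cos(3x) + C₂sin(3x)).


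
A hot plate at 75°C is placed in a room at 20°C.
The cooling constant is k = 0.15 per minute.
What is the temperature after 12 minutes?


Newton's law: dT/dt = -k(T - T_a) has solution T(t) = T_a + (T₀ - T_a)e^(-kt).
Plug in T_a = 20, T₀ = 75, k = 0.15, t = 12: T(12) = 20 + (55)e^(-1.80) ≈ 29.1°C.


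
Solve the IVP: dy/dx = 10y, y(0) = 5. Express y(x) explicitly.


General solution of y' = 10y is y = Ce^(10x).
Apply y(0) = 5: C = 5.
Particular solution: y = 5e^(10x).


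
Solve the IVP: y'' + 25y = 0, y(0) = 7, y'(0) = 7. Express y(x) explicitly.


Characteristic roots of r² + 25 = 0 are ±5i, so y = C₁cos(5x) + C₂sin(5x).
Apply y(0) = 7: C₁ = 7. Differentiate and apply y'(0) = 7: 5·C₂ = 7, so C₂ = 7/5.
Particular solution: y = 7cos(5x) + (7/5)sin(5x).


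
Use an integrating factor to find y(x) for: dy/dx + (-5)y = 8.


P(x) = -5 ⇒ μ = e^(-5x).
(μ y)' = 8e^(-5x) ⇒ μ y = -(8/5)e^(-5x) + C.
Divide by μ: y = -8/5 + Ce^(5x).


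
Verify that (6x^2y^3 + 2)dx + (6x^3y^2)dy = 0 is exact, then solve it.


Check exactness: ∂M/∂y = 18x^2y^2 and ∂N/∂x = 18x^2y^2; equal, so the equation is exact.
Integrate M with respect to x (treating y as constant): ∫M dx = 2x^3y^3 + 2x + h(y).
Differentiate w.r.t. y and set equal to N: all terms match, so h'(y) = 0 and h is a constant absorbed into C.
General solution: 2x^3y^3 + 2x = C.


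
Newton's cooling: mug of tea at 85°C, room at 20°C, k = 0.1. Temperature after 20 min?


Newton's law: dT/dt = -k(T - T_a) has solution T(t) = T_a + (T₀ - T_a)e^(-kt).
Plug in T_a = 20, T₀ = 85, k = 0.1, t = 20: T(20) = 20 + (65)e^(-2.00) ≈ 28.8°C.


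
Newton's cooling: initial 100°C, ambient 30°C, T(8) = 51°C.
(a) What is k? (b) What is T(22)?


Newton's law: T(t) = T_a + (T₀ - T_a)e^(-kt).
(a) Use T(8) = 51: (51 - 30)/(100 - 30) = e^(-k·8), so k = -ln(0.300)/8 ≈ 0.1505.
(b) Apply k to t = 22: T(22) = 30 + (70)e^(-3.311) ≈ 32.6°C.


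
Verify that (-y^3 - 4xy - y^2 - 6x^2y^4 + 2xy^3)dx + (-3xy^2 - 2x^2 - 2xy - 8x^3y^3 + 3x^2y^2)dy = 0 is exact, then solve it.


Check exactness: ∂M/∂y = -3y^2 - 4x - 2y - 24x^2y^3 + 6xy^2 and ∂N/∂x = -3y^2 - 4x - 2y - 24x^2y^3 + 6xy^2; equal, so the equation is exact.
Integrate M with respect to x (treating y as constant): ∫M dx = -xy^3 - 2x^2y - xy^2 - 2x^3y^4 + x^2y^3 + h(y).
Differentiate w.r.t. y and set equal to N: all terms match, so h'(y) = 0 and h is a constant absorbed into C.
General solution: -xy^3 - 2x^2y - xy^2 - 2x^3y^4 + x^2y^3 = C.


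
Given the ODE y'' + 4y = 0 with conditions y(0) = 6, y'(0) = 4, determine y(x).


Characteristic roots of r² + 4 = 0 are ±2i, so y = C₁cos(2x) + C₂sin(2x).
Apply y(0) = 6: C₁ = 6. Differentiate and apply y'(0) = 4: 2·C₂ = 4, so C₂ = 2.
Particular solution: y = 6cos(2x) + 2sin(2x).


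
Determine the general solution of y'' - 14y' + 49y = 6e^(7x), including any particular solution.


Characteristic polynomial (r - 7)² = 0; repeated root r = 7.
y_h = (C₁ + C₂x)e^(7x). Forcing matches the repeated root (resonance), so try y_p = Ax² e^(7x).
Substitute and solve for A: 2A = 6, so A = 3.
General solution: y = (C₁ + C₂x + 3x²)e^(7x).


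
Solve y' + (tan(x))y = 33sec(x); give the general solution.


P(x) = tan(x) ⇒ μ = e^(∫tan(x)dx) = sec(x).
(sec(x) y)' = 33sec²(x) ⇒ sec(x) y = 33tan(x) + C.
Multiply by cos(x): y = 33sin(x) + C·cos(x).


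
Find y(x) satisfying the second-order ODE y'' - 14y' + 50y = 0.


Characteristic equation: r² - 14r + 50 = 0.
Discriminant is negative; roots r = 7 ± 1i (complex conjugate pair).
General solution uses e^(α x)(C₁ cos(β x) + C₂ sin(β x)): y = e^(7x)(C₁cos(x) + C₂sin(x)).


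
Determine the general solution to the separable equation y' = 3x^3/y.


Separate variables: y dy = 3x^3 dx.
Integrate both sides: y²/2 = (3/4)x^4 + C₀.
Multiply by 2: y² = (3/2)x^4 + C.


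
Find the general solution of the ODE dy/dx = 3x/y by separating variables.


Separate variables: y dy = 3x dx.
Integrate both sides: y²/2 = (3/2)x^2 + C₀.
Multiply by 2: y² = 3x^2 + C.


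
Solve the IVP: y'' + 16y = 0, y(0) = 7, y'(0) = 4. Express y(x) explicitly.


Characteristic roots of r² + 16 = 0 are ±4i, so y = C₁cos(4x) + C₂sin(4x).
Apply y(0) = 7: C₁ = 7. Differentiate and apply y'(0) = 4: 4·C₂ = 4, so C₂ = 1.
Particular solution: y = 7cos(4x) + sin(4x).
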